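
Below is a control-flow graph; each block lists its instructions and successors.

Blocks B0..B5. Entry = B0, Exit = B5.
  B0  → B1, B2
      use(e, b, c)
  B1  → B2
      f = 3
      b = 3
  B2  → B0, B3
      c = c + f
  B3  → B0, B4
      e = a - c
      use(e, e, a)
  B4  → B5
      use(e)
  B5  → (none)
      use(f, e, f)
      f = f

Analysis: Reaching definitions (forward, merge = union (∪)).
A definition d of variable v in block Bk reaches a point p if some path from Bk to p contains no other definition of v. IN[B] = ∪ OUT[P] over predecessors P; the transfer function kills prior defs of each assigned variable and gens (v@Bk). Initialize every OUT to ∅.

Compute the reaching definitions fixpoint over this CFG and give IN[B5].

Answer: {b@B1, c@B2, e@B3, f@B1}

Trace:
Per-block solution:
  B0:  IN={b@B1, c@B2, e@B3, f@B1}  OUT={b@B1, c@B2, e@B3, f@B1}
  B1:  IN={b@B1, c@B2, e@B3, f@B1}  OUT={b@B1, c@B2, e@B3, f@B1}
  B2:  IN={b@B1, c@B2, e@B3, f@B1}  OUT={b@B1, c@B2, e@B3, f@B1}
  B3:  IN={b@B1, c@B2, e@B3, f@B1}  OUT={b@B1, c@B2, e@B3, f@B1}
  B4:  IN={b@B1, c@B2, e@B3, f@B1}  OUT={b@B1, c@B2, e@B3, f@B1}
  B5:  IN={b@B1, c@B2, e@B3, f@B1}  OUT={b@B1, c@B2, e@B3, f@B5}

Merge at B5: IN[B5] = OUT[B4] = {b@B1, c@B2, e@B3, f@B1}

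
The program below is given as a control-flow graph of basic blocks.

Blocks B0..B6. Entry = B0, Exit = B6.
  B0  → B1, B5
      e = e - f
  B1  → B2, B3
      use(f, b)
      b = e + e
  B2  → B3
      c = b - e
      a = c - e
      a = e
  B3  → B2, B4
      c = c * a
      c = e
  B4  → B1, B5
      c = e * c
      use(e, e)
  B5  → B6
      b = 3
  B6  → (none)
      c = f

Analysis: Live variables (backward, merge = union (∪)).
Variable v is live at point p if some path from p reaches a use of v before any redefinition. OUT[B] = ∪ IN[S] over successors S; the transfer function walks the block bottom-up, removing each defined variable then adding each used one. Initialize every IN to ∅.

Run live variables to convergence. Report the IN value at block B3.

Answer: {a, b, c, e, f}

Trace:
Per-block solution:
  B0: | IN={a, b, c, e, f} | OUT={a, b, c, e, f}
  B1: | IN={a, b, c, e, f} | OUT={a, b, c, e, f}
  B2: | IN={b, e, f} | OUT={a, b, c, e, f}
  B3: | IN={a, b, c, e, f} | OUT={a, b, c, e, f}
  B4: | IN={a, b, c, e, f} | OUT={a, b, c, e, f}
  B5: | IN={f} | OUT={f}
  B6: | IN={f} | OUT={}

Merge at B3: OUT[B3] = IN[B2] ⊔ IN[B4] = {a, b, c, e, f}
Applying B3's transfer function to that OUT value gives IN[B3] (row B3 above).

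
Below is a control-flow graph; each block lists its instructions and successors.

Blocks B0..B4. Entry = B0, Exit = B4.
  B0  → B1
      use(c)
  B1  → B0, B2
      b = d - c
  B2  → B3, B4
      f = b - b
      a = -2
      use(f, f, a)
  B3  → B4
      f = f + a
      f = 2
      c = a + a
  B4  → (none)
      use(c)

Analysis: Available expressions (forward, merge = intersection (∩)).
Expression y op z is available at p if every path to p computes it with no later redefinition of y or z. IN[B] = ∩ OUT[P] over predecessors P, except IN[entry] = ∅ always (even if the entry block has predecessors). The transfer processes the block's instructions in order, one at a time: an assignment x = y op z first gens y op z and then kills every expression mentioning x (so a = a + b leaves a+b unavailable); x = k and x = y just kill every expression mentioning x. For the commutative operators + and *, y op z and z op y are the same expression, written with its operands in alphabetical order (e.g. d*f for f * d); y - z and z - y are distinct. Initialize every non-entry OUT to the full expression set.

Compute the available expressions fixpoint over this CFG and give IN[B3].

Per-block solution:
  B0:  IN={}  OUT={}
  B1:  IN={}  OUT={d-c}
  B2:  IN={d-c}  OUT={b-b, d-c}
  B3:  IN={b-b, d-c}  OUT={a+a, b-b}
  B4:  IN={b-b}  OUT={b-b}

Merge at B3: IN[B3] = OUT[B2] = {b-b, d-c}

Answer: {b-b, d-c}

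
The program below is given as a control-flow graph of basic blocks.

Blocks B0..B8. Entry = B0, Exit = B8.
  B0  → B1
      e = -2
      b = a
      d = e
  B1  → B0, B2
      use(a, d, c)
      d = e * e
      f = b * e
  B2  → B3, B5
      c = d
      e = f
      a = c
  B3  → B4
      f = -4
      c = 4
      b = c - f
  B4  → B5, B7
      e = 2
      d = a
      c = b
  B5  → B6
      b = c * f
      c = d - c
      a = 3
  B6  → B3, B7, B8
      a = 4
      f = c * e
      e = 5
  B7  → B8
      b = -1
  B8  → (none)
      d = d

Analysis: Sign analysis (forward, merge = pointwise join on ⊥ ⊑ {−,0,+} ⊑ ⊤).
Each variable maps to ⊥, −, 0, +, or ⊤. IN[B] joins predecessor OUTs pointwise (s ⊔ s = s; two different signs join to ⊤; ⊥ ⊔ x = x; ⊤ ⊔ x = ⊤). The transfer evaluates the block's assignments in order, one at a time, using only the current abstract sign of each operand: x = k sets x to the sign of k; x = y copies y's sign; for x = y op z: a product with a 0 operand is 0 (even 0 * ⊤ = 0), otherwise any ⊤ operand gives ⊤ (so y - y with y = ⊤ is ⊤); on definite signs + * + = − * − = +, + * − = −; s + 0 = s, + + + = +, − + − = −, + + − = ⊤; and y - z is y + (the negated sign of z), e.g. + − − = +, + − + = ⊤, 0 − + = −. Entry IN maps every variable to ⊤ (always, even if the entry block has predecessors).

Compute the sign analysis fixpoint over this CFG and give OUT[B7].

Converged values:
  B0: | IN=(all ⊤) | OUT={d:-, e:-; rest ⊤}
  B1: | IN={d:-, e:-; rest ⊤} | OUT={d:+, e:-; rest ⊤}
  B2: | IN={d:+, e:-; rest ⊤} | OUT={a:+, c:+, d:+; rest ⊤}
  B3: | IN={a:+, d:+; rest ⊤} | OUT={a:+, b:+, c:+, d:+, f:-; rest ⊤}
  B4: | IN={a:+, b:+, c:+, d:+, f:-; rest ⊤} | OUT={a:+, b:+, c:+, d:+, e:+, f:-; rest ⊤}
  B5: | IN={a:+, c:+, d:+; rest ⊤} | OUT={a:+, d:+; rest ⊤}
  B6: | IN={a:+, d:+; rest ⊤} | OUT={a:+, d:+, e:+; rest ⊤}
  B7: | IN={a:+, d:+, e:+; rest ⊤} | OUT={a:+, b:-, d:+, e:+; rest ⊤}
  B8: | IN={a:+, d:+, e:+; rest ⊤} | OUT={a:+, d:+, e:+; rest ⊤}

Merge at B7: IN[B7] = OUT[B4] ⊔ OUT[B6] = {a: +, b: ⊤, c: ⊤, d: +, e: +, f: ⊤}
Applying B7's transfer function to that IN value gives OUT[B7] (row B7 above).

Answer: {a: +, b: -, c: ⊤, d: +, e: +, f: ⊤}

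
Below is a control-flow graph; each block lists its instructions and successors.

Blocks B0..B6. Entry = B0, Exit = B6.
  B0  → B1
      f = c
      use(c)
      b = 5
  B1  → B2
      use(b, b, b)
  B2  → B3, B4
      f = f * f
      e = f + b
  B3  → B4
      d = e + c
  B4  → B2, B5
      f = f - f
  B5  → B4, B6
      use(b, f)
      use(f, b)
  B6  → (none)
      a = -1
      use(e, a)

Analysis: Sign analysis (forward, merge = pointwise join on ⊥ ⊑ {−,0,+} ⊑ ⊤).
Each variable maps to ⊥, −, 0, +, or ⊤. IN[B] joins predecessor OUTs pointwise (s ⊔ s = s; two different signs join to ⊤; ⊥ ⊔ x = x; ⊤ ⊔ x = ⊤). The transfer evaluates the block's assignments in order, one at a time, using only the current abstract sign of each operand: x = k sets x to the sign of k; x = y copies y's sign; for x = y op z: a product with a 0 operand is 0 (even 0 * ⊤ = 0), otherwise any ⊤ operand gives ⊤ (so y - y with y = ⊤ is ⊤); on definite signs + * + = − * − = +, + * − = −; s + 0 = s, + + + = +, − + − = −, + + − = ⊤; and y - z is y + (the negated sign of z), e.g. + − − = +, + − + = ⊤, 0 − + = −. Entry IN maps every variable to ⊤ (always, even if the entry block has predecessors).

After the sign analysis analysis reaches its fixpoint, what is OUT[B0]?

Answer: {a: ⊤, b: +, c: ⊤, d: ⊤, e: ⊤, f: ⊤}

Derivation:
Fixpoint table:
  B0: | IN=(all ⊤) | OUT={b:+; rest ⊤}
  B1: | IN={b:+; rest ⊤} | OUT={b:+; rest ⊤}
  B2: | IN={b:+; rest ⊤} | OUT={b:+; rest ⊤}
  B3: | IN={b:+; rest ⊤} | OUT={b:+; rest ⊤}
  B4: | IN={b:+; rest ⊤} | OUT={b:+; rest ⊤}
  B5: | IN={b:+; rest ⊤} | OUT={b:+; rest ⊤}
  B6: | IN={b:+; rest ⊤} | OUT={a:-, b:+; rest ⊤}

B0 is the boundary node: IN[B0] = {a: ⊤, b: ⊤, c: ⊤, d: ⊤, e: ⊤, f: ⊤}
Applying B0's transfer function to that IN value gives OUT[B0] (row B0 above).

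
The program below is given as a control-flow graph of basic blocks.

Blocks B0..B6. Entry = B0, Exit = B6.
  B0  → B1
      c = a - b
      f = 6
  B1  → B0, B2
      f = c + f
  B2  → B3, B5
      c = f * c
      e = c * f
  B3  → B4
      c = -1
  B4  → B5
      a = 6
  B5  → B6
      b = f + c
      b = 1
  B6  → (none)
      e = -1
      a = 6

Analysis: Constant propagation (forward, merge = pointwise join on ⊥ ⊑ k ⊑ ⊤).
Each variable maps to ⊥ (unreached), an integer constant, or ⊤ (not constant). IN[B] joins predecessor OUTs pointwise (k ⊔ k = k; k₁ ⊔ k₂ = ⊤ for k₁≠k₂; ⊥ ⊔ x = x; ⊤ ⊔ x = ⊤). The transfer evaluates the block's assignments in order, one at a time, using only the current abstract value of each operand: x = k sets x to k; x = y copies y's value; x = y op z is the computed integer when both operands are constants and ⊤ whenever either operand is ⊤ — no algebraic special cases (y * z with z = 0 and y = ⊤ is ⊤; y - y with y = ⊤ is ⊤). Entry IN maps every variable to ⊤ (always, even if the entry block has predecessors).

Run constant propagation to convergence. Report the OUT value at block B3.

Per-block solution:
  B0:   IN=(all ⊤)   OUT={f:6; rest ⊤}
  B1:   IN={f:6; rest ⊤}   OUT=(all ⊤)
  B2:   IN=(all ⊤)   OUT=(all ⊤)
  B3:   IN=(all ⊤)   OUT={c:-1; rest ⊤}
  B4:   IN={c:-1; rest ⊤}   OUT={a:6, c:-1; rest ⊤}
  B5:   IN=(all ⊤)   OUT={b:1; rest ⊤}
  B6:   IN={b:1; rest ⊤}   OUT={a:6, b:1, e:-1; rest ⊤}

Merge at B3: IN[B3] = OUT[B2] = {a: ⊤, b: ⊤, c: ⊤, d: ⊤, e: ⊤, f: ⊤}
Applying B3's transfer function to that IN value gives OUT[B3] (row B3 above).

Answer: {a: ⊤, b: ⊤, c: -1, d: ⊤, e: ⊤, f: ⊤}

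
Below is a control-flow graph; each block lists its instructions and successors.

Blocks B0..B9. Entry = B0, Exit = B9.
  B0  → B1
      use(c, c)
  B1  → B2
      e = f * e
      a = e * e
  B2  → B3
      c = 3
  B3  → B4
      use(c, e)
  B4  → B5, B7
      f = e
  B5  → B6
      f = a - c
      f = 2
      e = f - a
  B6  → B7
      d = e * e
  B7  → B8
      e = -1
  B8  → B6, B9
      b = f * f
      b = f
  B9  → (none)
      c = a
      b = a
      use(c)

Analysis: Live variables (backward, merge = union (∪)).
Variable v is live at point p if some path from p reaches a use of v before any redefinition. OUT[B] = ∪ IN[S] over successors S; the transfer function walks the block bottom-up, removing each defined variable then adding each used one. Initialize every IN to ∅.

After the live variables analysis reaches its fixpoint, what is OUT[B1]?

Answer: {a, e}

Derivation:
Converged values:
  B0: | IN={c, e, f} | OUT={e, f}
  B1: | IN={e, f} | OUT={a, e}
  B2: | IN={a, e} | OUT={a, c, e}
  B3: | IN={a, c, e} | OUT={a, c, e}
  B4: | IN={a, c, e} | OUT={a, c, f}
  B5: | IN={a, c} | OUT={a, e, f}
  B6: | IN={a, e, f} | OUT={a, f}
  B7: | IN={a, f} | OUT={a, e, f}
  B8: | IN={a, e, f} | OUT={a, e, f}
  B9: | IN={a} | OUT={}

Merge at B1: OUT[B1] = IN[B2] = {a, e}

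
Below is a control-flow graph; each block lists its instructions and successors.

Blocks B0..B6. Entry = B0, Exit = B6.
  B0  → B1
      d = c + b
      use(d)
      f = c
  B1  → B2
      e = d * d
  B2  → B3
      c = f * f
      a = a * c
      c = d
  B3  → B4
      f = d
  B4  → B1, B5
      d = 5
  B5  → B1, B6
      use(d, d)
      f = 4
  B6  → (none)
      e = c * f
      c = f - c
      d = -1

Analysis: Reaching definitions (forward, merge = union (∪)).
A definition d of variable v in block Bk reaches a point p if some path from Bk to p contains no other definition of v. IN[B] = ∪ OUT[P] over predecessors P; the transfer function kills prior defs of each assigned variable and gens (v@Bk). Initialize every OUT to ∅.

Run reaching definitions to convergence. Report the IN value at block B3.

Answer: {a@B2, c@B2, d@B0, d@B4, e@B1, f@B0, f@B3, f@B5}

Working:
Converged values:
  B0:   IN={}   OUT={d@B0, f@B0}
  B1:   IN={a@B2, c@B2, d@B0, d@B4, e@B1, f@B0, f@B3, f@B5}   OUT={a@B2, c@B2, d@B0, d@B4, e@B1, f@B0, f@B3, f@B5}
  B2:   IN={a@B2, c@B2, d@B0, d@B4, e@B1, f@B0, f@B3, f@B5}   OUT={a@B2, c@B2, d@B0, d@B4, e@B1, f@B0, f@B3, f@B5}
  B3:   IN={a@B2, c@B2, d@B0, d@B4, e@B1, f@B0, f@B3, f@B5}   OUT={a@B2, c@B2, d@B0, d@B4, e@B1, f@B3}
  B4:   IN={a@B2, c@B2, d@B0, d@B4, e@B1, f@B3}   OUT={a@B2, c@B2, d@B4, e@B1, f@B3}
  B5:   IN={a@B2, c@B2, d@B4, e@B1, f@B3}   OUT={a@B2, c@B2, d@B4, e@B1, f@B5}
  B6:   IN={a@B2, c@B2, d@B4, e@B1, f@B5}   OUT={a@B2, c@B6, d@B6, e@B6, f@B5}

Merge at B3: IN[B3] = OUT[B2] = {a@B2, c@B2, d@B0, d@B4, e@B1, f@B0, f@B3, f@B5}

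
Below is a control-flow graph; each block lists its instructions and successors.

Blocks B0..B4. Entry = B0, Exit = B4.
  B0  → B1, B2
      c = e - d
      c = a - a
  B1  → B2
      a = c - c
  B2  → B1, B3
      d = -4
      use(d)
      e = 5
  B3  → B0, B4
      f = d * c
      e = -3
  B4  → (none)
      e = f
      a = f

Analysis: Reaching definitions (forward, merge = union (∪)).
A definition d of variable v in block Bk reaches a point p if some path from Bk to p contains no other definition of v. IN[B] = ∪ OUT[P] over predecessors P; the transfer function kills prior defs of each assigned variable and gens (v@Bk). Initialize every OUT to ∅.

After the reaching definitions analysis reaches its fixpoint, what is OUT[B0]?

Answer: {a@B1, c@B0, d@B2, e@B3, f@B3}

Derivation:
Per-block solution:
  B0:   IN={a@B1, c@B0, d@B2, e@B3, f@B3}   OUT={a@B1, c@B0, d@B2, e@B3, f@B3}
  B1:   IN={a@B1, c@B0, d@B2, e@B2, e@B3, f@B3}   OUT={a@B1, c@B0, d@B2, e@B2, e@B3, f@B3}
  B2:   IN={a@B1, c@B0, d@B2, e@B2, e@B3, f@B3}   OUT={a@B1, c@B0, d@B2, e@B2, f@B3}
  B3:   IN={a@B1, c@B0, d@B2, e@B2, f@B3}   OUT={a@B1, c@B0, d@B2, e@B3, f@B3}
  B4:   IN={a@B1, c@B0, d@B2, e@B3, f@B3}   OUT={a@B4, c@B0, d@B2, e@B4, f@B3}

Merge at B0 (entry node, so the boundary value {} is joined with the incoming edge(s)): IN[B0] = {} ⊔ OUT[B3] = {a@B1, c@B0, d@B2, e@B3, f@B3}
Applying B0's transfer function to that IN value gives OUT[B0] (row B0 above).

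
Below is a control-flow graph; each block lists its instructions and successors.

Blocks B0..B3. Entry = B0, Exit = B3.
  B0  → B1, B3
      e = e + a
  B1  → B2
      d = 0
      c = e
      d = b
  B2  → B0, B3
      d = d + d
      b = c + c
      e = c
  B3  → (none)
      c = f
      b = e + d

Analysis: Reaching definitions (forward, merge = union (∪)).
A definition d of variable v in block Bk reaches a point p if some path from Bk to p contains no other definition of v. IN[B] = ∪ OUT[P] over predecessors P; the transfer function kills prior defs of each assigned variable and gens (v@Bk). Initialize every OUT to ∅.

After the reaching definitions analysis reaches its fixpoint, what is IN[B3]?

Per-block solution:
  B0:  IN={b@B2, c@B1, d@B2, e@B2}  OUT={b@B2, c@B1, d@B2, e@B0}
  B1:  IN={b@B2, c@B1, d@B2, e@B0}  OUT={b@B2, c@B1, d@B1, e@B0}
  B2:  IN={b@B2, c@B1, d@B1, e@B0}  OUT={b@B2, c@B1, d@B2, e@B2}
  B3:  IN={b@B2, c@B1, d@B2, e@B0, e@B2}  OUT={b@B3, c@B3, d@B2, e@B0, e@B2}

Merge at B3: IN[B3] = OUT[B0] ⊔ OUT[B2] = {b@B2, c@B1, d@B2, e@B0, e@B2}

Answer: {b@B2, c@B1, d@B2, e@B0, e@B2}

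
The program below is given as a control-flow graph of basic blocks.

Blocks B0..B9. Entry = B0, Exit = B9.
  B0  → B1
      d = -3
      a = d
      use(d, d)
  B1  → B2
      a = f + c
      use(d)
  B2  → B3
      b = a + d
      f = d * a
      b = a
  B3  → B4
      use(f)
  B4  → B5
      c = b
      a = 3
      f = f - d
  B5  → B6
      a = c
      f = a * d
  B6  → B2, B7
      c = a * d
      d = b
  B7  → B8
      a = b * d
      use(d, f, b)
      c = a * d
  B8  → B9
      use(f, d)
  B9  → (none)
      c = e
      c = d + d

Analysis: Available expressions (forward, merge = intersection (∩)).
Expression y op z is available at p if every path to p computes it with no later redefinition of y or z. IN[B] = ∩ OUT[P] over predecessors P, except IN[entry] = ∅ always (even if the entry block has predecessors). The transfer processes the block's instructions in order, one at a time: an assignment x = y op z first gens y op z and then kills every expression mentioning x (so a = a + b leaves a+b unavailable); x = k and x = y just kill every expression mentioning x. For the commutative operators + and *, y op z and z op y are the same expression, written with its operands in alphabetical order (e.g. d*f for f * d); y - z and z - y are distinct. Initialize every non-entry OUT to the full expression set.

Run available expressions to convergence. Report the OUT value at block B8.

Fixpoint table:
  B0:   IN={}   OUT={}
  B1:   IN={}   OUT={c+f}
  B2:   IN={}   OUT={a*d, a+d}
  B3:   IN={a*d, a+d}   OUT={a*d, a+d}
  B4:   IN={a*d, a+d}   OUT={}
  B5:   IN={}   OUT={a*d}
  B6:   IN={a*d}   OUT={}
  B7:   IN={}   OUT={a*d, b*d}
  B8:   IN={a*d, b*d}   OUT={a*d, b*d}
  B9:   IN={a*d, b*d}   OUT={a*d, b*d, d+d}

Merge at B8: IN[B8] = OUT[B7] = {a*d, b*d}
Applying B8's transfer function to that IN value gives OUT[B8] (row B8 above).

Answer: {a*d, b*d}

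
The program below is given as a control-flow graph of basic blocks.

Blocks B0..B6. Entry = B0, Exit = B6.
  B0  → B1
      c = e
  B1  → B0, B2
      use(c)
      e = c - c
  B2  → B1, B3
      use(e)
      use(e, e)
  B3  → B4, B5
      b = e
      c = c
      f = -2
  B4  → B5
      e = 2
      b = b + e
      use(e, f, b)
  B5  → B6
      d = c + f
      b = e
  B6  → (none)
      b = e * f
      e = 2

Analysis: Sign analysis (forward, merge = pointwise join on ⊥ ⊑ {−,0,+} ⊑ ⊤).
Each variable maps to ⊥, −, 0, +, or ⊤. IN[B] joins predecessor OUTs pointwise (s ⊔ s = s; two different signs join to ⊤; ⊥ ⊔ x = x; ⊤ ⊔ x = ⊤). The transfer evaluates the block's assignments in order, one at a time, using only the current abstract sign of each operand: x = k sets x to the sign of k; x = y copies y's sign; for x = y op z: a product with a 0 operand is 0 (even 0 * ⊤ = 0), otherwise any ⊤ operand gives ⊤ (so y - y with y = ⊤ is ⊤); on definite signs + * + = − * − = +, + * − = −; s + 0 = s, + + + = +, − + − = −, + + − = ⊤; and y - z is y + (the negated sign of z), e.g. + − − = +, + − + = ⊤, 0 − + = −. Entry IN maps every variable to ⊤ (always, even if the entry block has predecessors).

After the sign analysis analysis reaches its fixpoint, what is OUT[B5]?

Converged values:
  B0: | IN=(all ⊤) | OUT=(all ⊤)
  B1: | IN=(all ⊤) | OUT=(all ⊤)
  B2: | IN=(all ⊤) | OUT=(all ⊤)
  B3: | IN=(all ⊤) | OUT={f:-; rest ⊤}
  B4: | IN={f:-; rest ⊤} | OUT={e:+, f:-; rest ⊤}
  B5: | IN={f:-; rest ⊤} | OUT={f:-; rest ⊤}
  B6: | IN={f:-; rest ⊤} | OUT={e:+, f:-; rest ⊤}

Merge at B5: IN[B5] = OUT[B3] ⊔ OUT[B4] = {a: ⊤, b: ⊤, c: ⊤, d: ⊤, e: ⊤, f: -}
Applying B5's transfer function to that IN value gives OUT[B5] (row B5 above).

Answer: {a: ⊤, b: ⊤, c: ⊤, d: ⊤, e: ⊤, f: -}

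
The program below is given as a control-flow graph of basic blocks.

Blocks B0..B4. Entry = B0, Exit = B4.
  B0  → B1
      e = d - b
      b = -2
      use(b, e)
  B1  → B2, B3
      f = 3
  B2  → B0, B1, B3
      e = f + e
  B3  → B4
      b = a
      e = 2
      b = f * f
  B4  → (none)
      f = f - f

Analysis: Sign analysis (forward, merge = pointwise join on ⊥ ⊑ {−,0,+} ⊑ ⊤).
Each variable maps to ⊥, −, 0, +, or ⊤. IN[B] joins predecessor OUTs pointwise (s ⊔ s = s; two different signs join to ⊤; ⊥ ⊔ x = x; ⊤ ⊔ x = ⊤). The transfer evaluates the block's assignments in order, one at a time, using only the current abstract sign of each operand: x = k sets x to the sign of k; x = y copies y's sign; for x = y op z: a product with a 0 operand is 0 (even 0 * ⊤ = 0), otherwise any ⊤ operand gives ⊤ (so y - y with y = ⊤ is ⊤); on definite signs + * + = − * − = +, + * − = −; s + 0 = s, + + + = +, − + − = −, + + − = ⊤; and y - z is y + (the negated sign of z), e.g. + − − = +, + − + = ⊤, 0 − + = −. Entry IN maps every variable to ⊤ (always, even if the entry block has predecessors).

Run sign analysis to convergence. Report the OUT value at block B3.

Fixpoint table:
  B0:  IN=(all ⊤)  OUT={b:-; rest ⊤}
  B1:  IN={b:-; rest ⊤}  OUT={b:-, f:+; rest ⊤}
  B2:  IN={b:-, f:+; rest ⊤}  OUT={b:-, f:+; rest ⊤}
  B3:  IN={b:-, f:+; rest ⊤}  OUT={b:+, e:+, f:+; rest ⊤}
  B4:  IN={b:+, e:+, f:+; rest ⊤}  OUT={b:+, e:+; rest ⊤}

Merge at B3: IN[B3] = OUT[B1] ⊔ OUT[B2] = {a: ⊤, b: -, c: ⊤, d: ⊤, e: ⊤, f: +}
Applying B3's transfer function to that IN value gives OUT[B3] (row B3 above).

Answer: {a: ⊤, b: +, c: ⊤, d: ⊤, e: +, f: +}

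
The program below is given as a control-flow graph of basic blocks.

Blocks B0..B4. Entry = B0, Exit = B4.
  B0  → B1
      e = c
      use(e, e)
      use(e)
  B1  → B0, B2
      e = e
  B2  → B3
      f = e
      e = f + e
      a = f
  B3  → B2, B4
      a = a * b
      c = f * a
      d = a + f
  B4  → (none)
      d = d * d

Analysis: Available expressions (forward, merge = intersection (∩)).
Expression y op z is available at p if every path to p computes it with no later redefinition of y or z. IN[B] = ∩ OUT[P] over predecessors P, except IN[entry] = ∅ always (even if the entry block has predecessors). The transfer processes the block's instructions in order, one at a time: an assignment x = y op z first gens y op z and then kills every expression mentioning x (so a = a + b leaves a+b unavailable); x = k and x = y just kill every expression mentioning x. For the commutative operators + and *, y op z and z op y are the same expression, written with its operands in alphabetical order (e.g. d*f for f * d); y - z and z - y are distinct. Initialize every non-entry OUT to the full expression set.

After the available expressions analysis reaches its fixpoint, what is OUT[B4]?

Answer: {a*f, a+f}

Derivation:
Per-block solution:
  B0: | IN={} | OUT={}
  B1: | IN={} | OUT={}
  B2: | IN={} | OUT={}
  B3: | IN={} | OUT={a*f, a+f}
  B4: | IN={a*f, a+f} | OUT={a*f, a+f}

Merge at B4: IN[B4] = OUT[B3] = {a*f, a+f}
Applying B4's transfer function to that IN value gives OUT[B4] (row B4 above).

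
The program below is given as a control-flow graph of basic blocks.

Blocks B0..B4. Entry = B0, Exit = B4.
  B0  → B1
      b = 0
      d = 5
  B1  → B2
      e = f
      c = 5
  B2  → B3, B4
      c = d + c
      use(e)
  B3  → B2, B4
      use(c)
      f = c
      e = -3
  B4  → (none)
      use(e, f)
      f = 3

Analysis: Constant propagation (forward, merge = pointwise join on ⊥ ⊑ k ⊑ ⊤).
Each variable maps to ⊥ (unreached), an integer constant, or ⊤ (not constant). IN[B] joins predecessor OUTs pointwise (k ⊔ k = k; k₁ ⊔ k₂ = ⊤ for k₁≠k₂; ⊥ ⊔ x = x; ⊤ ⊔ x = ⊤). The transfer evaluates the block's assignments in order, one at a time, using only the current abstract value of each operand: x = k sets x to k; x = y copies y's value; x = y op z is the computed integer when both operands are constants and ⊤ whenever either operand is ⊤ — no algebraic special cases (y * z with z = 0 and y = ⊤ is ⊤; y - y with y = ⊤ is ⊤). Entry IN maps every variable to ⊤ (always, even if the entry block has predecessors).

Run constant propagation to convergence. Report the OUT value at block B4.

Fixpoint table:
  B0: | IN=(all ⊤) | OUT={b:0, d:5; rest ⊤}
  B1: | IN={b:0, d:5; rest ⊤} | OUT={b:0, c:5, d:5; rest ⊤}
  B2: | IN={b:0, d:5; rest ⊤} | OUT={b:0, d:5; rest ⊤}
  B3: | IN={b:0, d:5; rest ⊤} | OUT={b:0, d:5, e:-3; rest ⊤}
  B4: | IN={b:0, d:5; rest ⊤} | OUT={b:0, d:5, f:3; rest ⊤}

Merge at B4: IN[B4] = OUT[B2] ⊔ OUT[B3] = {a: ⊤, b: 0, c: ⊤, d: 5, e: ⊤, f: ⊤}
Applying B4's transfer function to that IN value gives OUT[B4] (row B4 above).

Answer: {a: ⊤, b: 0, c: ⊤, d: 5, e: ⊤, f: 3}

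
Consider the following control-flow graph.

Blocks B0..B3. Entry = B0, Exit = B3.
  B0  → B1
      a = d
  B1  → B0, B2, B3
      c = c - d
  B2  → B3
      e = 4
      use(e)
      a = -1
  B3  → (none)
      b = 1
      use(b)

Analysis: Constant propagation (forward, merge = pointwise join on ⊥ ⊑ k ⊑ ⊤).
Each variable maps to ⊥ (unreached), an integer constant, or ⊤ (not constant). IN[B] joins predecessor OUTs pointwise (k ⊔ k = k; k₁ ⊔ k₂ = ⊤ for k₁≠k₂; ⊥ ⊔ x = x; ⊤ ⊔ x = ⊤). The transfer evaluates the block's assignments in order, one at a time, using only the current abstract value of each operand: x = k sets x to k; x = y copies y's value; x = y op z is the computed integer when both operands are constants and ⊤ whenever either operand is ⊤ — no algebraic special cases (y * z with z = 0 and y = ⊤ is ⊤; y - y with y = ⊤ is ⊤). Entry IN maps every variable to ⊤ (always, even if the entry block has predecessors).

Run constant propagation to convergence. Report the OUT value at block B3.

Per-block solution:
  B0:  IN=(all ⊤)  OUT=(all ⊤)
  B1:  IN=(all ⊤)  OUT=(all ⊤)
  B2:  IN=(all ⊤)  OUT={a:-1, e:4; rest ⊤}
  B3:  IN=(all ⊤)  OUT={b:1; rest ⊤}

Merge at B3: IN[B3] = OUT[B1] ⊔ OUT[B2] = {a: ⊤, b: ⊤, c: ⊤, d: ⊤, e: ⊤, f: ⊤}
Applying B3's transfer function to that IN value gives OUT[B3] (row B3 above).

Answer: {a: ⊤, b: 1, c: ⊤, d: ⊤, e: ⊤, f: ⊤}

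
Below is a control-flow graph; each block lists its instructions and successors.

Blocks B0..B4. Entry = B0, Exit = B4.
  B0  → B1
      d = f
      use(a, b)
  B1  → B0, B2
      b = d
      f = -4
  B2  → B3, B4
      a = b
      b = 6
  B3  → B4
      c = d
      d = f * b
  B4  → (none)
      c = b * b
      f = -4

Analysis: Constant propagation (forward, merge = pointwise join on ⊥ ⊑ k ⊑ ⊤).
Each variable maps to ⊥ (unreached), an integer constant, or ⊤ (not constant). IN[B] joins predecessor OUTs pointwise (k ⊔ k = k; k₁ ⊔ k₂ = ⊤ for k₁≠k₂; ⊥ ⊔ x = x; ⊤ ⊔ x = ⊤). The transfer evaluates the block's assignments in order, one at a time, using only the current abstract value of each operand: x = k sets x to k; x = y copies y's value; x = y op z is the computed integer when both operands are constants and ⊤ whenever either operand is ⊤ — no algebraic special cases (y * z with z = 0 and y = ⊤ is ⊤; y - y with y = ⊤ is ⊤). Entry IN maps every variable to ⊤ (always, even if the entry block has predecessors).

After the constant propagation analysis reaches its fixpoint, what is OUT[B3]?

Answer: {a: ⊤, b: 6, c: ⊤, d: -24, e: ⊤, f: -4}

Derivation:
Converged values:
  B0:   IN=(all ⊤)   OUT=(all ⊤)
  B1:   IN=(all ⊤)   OUT={f:-4; rest ⊤}
  B2:   IN={f:-4; rest ⊤}   OUT={b:6, f:-4; rest ⊤}
  B3:   IN={b:6, f:-4; rest ⊤}   OUT={b:6, d:-24, f:-4; rest ⊤}
  B4:   IN={b:6, f:-4; rest ⊤}   OUT={b:6, c:36, f:-4; rest ⊤}

Merge at B3: IN[B3] = OUT[B2] = {a: ⊤, b: 6, c: ⊤, d: ⊤, e: ⊤, f: -4}
Applying B3's transfer function to that IN value gives OUT[B3] (row B3 above).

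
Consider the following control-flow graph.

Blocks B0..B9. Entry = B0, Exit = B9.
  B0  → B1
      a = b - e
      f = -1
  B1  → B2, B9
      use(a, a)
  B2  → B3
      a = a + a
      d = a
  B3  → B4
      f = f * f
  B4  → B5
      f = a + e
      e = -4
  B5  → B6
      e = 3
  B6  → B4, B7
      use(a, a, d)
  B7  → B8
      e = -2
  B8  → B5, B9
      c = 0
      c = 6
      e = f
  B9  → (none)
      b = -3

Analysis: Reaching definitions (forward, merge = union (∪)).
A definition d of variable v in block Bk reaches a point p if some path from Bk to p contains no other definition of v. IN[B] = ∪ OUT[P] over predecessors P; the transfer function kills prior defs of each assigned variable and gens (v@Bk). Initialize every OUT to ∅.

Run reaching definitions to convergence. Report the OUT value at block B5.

Per-block solution:
  B0: | IN={} | OUT={a@B0, f@B0}
  B1: | IN={a@B0, f@B0} | OUT={a@B0, f@B0}
  B2: | IN={a@B0, f@B0} | OUT={a@B2, d@B2, f@B0}
  B3: | IN={a@B2, d@B2, f@B0} | OUT={a@B2, d@B2, f@B3}
  B4: | IN={a@B2, c@B8, d@B2, e@B5, f@B3, f@B4} | OUT={a@B2, c@B8, d@B2, e@B4, f@B4}
  B5: | IN={a@B2, c@B8, d@B2, e@B4, e@B8, f@B4} | OUT={a@B2, c@B8, d@B2, e@B5, f@B4}
  B6: | IN={a@B2, c@B8, d@B2, e@B5, f@B4} | OUT={a@B2, c@B8, d@B2, e@B5, f@B4}
  B7: | IN={a@B2, c@B8, d@B2, e@B5, f@B4} | OUT={a@B2, c@B8, d@B2, e@B7, f@B4}
  B8: | IN={a@B2, c@B8, d@B2, e@B7, f@B4} | OUT={a@B2, c@B8, d@B2, e@B8, f@B4}
  B9: | IN={a@B0, a@B2, c@B8, d@B2, e@B8, f@B0, f@B4} | OUT={a@B0, a@B2, b@B9, c@B8, d@B2, e@B8, f@B0, f@B4}

Merge at B5: IN[B5] = OUT[B4] ⊔ OUT[B8] = {a@B2, c@B8, d@B2, e@B4, e@B8, f@B4}
Applying B5's transfer function to that IN value gives OUT[B5] (row B5 above).

Answer: {a@B2, c@B8, d@B2, e@B5, f@B4}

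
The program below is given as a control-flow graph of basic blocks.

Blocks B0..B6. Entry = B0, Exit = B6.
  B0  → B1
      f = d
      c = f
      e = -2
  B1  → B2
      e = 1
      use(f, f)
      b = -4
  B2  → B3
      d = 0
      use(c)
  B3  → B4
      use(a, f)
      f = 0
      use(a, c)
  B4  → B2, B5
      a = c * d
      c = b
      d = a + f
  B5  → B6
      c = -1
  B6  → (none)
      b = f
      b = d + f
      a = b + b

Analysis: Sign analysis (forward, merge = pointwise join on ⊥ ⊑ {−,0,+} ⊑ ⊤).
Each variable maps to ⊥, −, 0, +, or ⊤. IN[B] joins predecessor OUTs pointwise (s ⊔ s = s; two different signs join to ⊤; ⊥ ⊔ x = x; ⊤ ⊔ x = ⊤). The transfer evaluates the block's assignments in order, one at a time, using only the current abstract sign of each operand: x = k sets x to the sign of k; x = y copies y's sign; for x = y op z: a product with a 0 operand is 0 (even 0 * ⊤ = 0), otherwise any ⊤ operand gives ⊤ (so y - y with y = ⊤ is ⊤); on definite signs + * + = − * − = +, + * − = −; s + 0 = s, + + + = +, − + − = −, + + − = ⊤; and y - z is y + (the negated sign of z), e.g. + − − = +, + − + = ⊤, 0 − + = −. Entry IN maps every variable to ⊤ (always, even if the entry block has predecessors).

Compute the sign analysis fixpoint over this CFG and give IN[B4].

Per-block solution:
  B0:  IN=(all ⊤)  OUT={e:-; rest ⊤}
  B1:  IN={e:-; rest ⊤}  OUT={b:-, e:+; rest ⊤}
  B2:  IN={b:-, e:+; rest ⊤}  OUT={b:-, d:0, e:+; rest ⊤}
  B3:  IN={b:-, d:0, e:+; rest ⊤}  OUT={b:-, d:0, e:+, f:0; rest ⊤}
  B4:  IN={b:-, d:0, e:+, f:0; rest ⊤}  OUT={a:0, b:-, c:-, d:0, e:+, f:0; rest ⊤}
  B5:  IN={a:0, b:-, c:-, d:0, e:+, f:0; rest ⊤}  OUT={a:0, b:-, c:-, d:0, e:+, f:0; rest ⊤}
  B6:  IN={a:0, b:-, c:-, d:0, e:+, f:0; rest ⊤}  OUT={a:0, b:0, c:-, d:0, e:+, f:0; rest ⊤}

Merge at B4: IN[B4] = OUT[B3] = {a: ⊤, b: -, c: ⊤, d: 0, e: +, f: 0}

Answer: {a: ⊤, b: -, c: ⊤, d: 0, e: +, f: 0}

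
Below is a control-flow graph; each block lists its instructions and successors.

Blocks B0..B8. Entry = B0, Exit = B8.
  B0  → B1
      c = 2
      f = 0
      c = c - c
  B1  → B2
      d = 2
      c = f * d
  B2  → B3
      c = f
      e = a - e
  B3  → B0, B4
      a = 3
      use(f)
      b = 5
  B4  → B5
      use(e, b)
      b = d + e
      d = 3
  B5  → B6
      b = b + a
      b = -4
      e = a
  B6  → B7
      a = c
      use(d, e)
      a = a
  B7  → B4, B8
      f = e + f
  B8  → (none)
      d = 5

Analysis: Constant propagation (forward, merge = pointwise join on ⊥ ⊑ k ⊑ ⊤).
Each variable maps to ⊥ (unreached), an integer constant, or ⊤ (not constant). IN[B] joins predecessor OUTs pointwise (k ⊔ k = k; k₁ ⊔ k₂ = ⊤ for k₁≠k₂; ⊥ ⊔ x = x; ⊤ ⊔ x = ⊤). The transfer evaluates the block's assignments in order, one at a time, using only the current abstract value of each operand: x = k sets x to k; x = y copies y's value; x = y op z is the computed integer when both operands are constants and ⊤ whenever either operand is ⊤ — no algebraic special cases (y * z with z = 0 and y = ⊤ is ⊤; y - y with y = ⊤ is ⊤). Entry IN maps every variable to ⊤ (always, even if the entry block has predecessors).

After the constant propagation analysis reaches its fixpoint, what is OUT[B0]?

Answer: {a: ⊤, b: ⊤, c: 0, d: ⊤, e: ⊤, f: 0}

Working:
Per-block solution:
  B0:   IN=(all ⊤)   OUT={c:0, f:0; rest ⊤}
  B1:   IN={c:0, f:0; rest ⊤}   OUT={c:0, d:2, f:0; rest ⊤}
  B2:   IN={c:0, d:2, f:0; rest ⊤}   OUT={c:0, d:2, f:0; rest ⊤}
  B3:   IN={c:0, d:2, f:0; rest ⊤}   OUT={a:3, b:5, c:0, d:2, f:0; rest ⊤}
  B4:   IN={c:0; rest ⊤}   OUT={c:0, d:3; rest ⊤}
  B5:   IN={c:0, d:3; rest ⊤}   OUT={b:-4, c:0, d:3; rest ⊤}
  B6:   IN={b:-4, c:0, d:3; rest ⊤}   OUT={a:0, b:-4, c:0, d:3; rest ⊤}
  B7:   IN={a:0, b:-4, c:0, d:3; rest ⊤}   OUT={a:0, b:-4, c:0, d:3; rest ⊤}
  B8:   IN={a:0, b:-4, c:0, d:3; rest ⊤}   OUT={a:0, b:-4, c:0, d:5; rest ⊤}

Merge at B0 (entry node, so the boundary value (all ⊤) is joined with the incoming edge(s)): IN[B0] = (all ⊤) ⊔ OUT[B3] = {a: ⊤, b: ⊤, c: ⊤, d: ⊤, e: ⊤, f: ⊤}
Applying B0's transfer function to that IN value gives OUT[B0] (row B0 above).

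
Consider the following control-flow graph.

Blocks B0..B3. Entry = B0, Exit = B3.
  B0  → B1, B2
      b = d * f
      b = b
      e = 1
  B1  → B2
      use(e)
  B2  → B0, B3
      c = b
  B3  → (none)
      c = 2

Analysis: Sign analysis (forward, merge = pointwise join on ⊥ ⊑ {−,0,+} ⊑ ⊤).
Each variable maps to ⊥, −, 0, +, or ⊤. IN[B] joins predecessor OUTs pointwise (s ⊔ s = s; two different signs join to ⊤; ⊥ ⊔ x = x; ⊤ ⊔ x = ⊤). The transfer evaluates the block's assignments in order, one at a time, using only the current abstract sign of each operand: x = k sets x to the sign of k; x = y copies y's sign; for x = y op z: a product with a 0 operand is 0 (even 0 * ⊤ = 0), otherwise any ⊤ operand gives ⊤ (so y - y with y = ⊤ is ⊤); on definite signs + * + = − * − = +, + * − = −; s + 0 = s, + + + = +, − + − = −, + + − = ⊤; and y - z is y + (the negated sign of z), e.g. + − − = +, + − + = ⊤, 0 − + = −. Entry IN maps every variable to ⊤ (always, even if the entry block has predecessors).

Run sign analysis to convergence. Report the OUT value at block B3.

Answer: {a: ⊤, b: ⊤, c: +, d: ⊤, e: +, f: ⊤}

Working:
Converged values:
  B0:  IN=(all ⊤)  OUT={e:+; rest ⊤}
  B1:  IN={e:+; rest ⊤}  OUT={e:+; rest ⊤}
  B2:  IN={e:+; rest ⊤}  OUT={e:+; rest ⊤}
  B3:  IN={e:+; rest ⊤}  OUT={c:+, e:+; rest ⊤}

Merge at B3: IN[B3] = OUT[B2] = {a: ⊤, b: ⊤, c: ⊤, d: ⊤, e: +, f: ⊤}
Applying B3's transfer function to that IN value gives OUT[B3] (row B3 above).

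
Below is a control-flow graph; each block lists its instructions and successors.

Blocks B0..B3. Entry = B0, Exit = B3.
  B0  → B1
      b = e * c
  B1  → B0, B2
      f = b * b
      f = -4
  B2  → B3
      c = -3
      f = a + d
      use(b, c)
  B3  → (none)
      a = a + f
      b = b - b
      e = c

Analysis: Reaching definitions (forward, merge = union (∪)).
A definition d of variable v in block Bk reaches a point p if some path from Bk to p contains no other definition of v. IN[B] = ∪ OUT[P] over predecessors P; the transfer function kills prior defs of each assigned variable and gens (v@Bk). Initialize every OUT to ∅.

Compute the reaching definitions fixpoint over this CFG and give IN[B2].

Answer: {b@B0, f@B1}

Derivation:
Fixpoint table:
  B0:   IN={b@B0, f@B1}   OUT={b@B0, f@B1}
  B1:   IN={b@B0, f@B1}   OUT={b@B0, f@B1}
  B2:   IN={b@B0, f@B1}   OUT={b@B0, c@B2, f@B2}
  B3:   IN={b@B0, c@B2, f@B2}   OUT={a@B3, b@B3, c@B2, e@B3, f@B2}

Merge at B2: IN[B2] = OUT[B1] = {b@B0, f@B1}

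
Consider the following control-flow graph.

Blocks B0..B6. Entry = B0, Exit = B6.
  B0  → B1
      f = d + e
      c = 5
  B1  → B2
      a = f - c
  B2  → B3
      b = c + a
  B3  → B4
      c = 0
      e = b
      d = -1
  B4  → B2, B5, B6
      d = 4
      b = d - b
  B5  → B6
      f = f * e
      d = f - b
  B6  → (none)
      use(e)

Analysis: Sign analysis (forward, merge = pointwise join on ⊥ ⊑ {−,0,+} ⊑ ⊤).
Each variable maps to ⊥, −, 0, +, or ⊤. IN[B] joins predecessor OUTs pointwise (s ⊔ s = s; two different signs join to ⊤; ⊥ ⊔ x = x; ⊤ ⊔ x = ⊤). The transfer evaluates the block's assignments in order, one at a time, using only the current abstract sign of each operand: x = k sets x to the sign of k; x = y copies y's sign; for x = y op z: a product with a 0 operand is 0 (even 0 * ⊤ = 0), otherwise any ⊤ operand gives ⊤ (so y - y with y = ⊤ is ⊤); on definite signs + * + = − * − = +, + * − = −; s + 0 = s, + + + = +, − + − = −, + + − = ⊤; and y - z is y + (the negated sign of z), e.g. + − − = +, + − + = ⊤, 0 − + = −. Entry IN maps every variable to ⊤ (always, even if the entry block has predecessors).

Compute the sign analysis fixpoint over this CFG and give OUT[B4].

Answer: {a: ⊤, b: ⊤, c: 0, d: +, e: ⊤, f: ⊤}

Working:
Fixpoint table:
  B0:  IN=(all ⊤)  OUT={c:+; rest ⊤}
  B1:  IN={c:+; rest ⊤}  OUT={c:+; rest ⊤}
  B2:  IN=(all ⊤)  OUT=(all ⊤)
  B3:  IN=(all ⊤)  OUT={c:0, d:-; rest ⊤}
  B4:  IN={c:0, d:-; rest ⊤}  OUT={c:0, d:+; rest ⊤}
  B5:  IN={c:0, d:+; rest ⊤}  OUT={c:0; rest ⊤}
  B6:  IN={c:0; rest ⊤}  OUT={c:0; rest ⊤}

Merge at B4: IN[B4] = OUT[B3] = {a: ⊤, b: ⊤, c: 0, d: -, e: ⊤, f: ⊤}
Applying B4's transfer function to that IN value gives OUT[B4] (row B4 above).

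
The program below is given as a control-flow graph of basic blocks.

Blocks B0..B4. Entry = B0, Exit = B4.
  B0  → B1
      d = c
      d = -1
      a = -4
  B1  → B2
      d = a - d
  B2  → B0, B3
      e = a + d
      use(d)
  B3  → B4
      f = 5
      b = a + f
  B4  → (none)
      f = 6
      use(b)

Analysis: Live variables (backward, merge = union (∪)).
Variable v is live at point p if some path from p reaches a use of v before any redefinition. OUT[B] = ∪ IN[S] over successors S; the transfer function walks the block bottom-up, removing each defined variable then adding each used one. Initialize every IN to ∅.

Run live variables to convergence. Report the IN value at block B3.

Answer: {a}

Trace:
Fixpoint table:
  B0: | IN={c} | OUT={a, c, d}
  B1: | IN={a, c, d} | OUT={a, c, d}
  B2: | IN={a, c, d} | OUT={a, c}
  B3: | IN={a} | OUT={b}
  B4: | IN={b} | OUT={}

Merge at B3: OUT[B3] = IN[B4] = {b}
Applying B3's transfer function to that OUT value gives IN[B3] (row B3 above).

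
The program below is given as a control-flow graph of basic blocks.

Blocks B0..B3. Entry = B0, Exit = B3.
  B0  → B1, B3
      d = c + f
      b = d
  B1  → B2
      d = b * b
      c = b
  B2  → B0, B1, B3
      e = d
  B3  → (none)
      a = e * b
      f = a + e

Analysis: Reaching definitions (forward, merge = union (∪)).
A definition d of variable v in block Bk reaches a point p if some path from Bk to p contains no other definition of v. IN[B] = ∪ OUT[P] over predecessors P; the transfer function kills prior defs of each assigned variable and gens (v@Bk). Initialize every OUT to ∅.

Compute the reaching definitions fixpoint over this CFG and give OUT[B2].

Answer: {b@B0, c@B1, d@B1, e@B2}

Working:
Converged values:
  B0:   IN={b@B0, c@B1, d@B1, e@B2}   OUT={b@B0, c@B1, d@B0, e@B2}
  B1:   IN={b@B0, c@B1, d@B0, d@B1, e@B2}   OUT={b@B0, c@B1, d@B1, e@B2}
  B2:   IN={b@B0, c@B1, d@B1, e@B2}   OUT={b@B0, c@B1, d@B1, e@B2}
  B3:   IN={b@B0, c@B1, d@B0, d@B1, e@B2}   OUT={a@B3, b@B0, c@B1, d@B0, d@B1, e@B2, f@B3}

Merge at B2: IN[B2] = OUT[B1] = {b@B0, c@B1, d@B1, e@B2}
Applying B2's transfer function to that IN value gives OUT[B2] (row B2 above).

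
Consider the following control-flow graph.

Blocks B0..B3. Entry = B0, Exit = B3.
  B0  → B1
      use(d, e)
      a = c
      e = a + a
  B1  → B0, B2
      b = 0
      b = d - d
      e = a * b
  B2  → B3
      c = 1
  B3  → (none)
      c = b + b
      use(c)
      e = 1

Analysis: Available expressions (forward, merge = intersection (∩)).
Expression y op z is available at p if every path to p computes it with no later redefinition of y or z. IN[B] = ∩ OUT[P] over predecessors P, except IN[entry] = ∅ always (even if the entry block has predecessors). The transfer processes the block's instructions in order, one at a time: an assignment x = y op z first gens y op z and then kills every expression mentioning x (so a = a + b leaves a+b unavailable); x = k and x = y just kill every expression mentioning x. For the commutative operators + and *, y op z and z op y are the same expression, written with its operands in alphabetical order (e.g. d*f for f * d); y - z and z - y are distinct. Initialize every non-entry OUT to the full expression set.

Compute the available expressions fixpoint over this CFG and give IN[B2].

Fixpoint table:
  B0:   IN={}   OUT={a+a}
  B1:   IN={a+a}   OUT={a*b, a+a, d-d}
  B2:   IN={a*b, a+a, d-d}   OUT={a*b, a+a, d-d}
  B3:   IN={a*b, a+a, d-d}   OUT={a*b, a+a, b+b, d-d}

Merge at B2: IN[B2] = OUT[B1] = {a*b, a+a, d-d}

Answer: {a*b, a+a, d-d}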